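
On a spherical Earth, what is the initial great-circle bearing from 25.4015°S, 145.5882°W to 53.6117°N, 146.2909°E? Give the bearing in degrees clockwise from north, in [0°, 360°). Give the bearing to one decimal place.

Δλ = 146.2909 − -145.5882 = 291.8791°; wrapped into (−180°, 180°]: -68.1209°.
θ = atan2( sin Δλ · cos φ₂ , cos φ₁ · sin φ₂ − sin φ₁ · cos φ₂ · cos Δλ )
  = atan2(-0.55052, 0.82202) = -33.811° → normalised to [0°, 360°): 326.189°.

326.2°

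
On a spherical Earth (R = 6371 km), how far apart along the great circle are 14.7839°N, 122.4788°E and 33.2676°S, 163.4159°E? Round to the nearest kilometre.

6885 km

Δλ = 163.4159 − 122.4788 = 40.9371°.
Δφ = -33.2676 − 14.7839 = -48.0515°.
a = sin²(Δφ/2) + cos φ₁ · cos φ₂ · sin²(Δλ/2) = 0.264629.
c = 2·atan2(√a, √(1−a)) = 1.08066 rad → d = 6371·c ≈ 6884.91 km.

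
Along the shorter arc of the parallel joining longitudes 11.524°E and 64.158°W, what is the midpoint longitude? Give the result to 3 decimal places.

26.317°W

Signed shortest Δλ from +11.524° to -64.158° is -75.682°.
Midpoint longitude = +11.524° + (-75.682°)/2 = +11.524° − 37.841° = -26.317°.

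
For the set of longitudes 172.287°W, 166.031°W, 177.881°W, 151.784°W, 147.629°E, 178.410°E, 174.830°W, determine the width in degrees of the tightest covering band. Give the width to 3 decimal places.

60.587°

Sort the longitudes: -177.881°, -174.830°, -172.287°, -166.031°, -151.784°, +147.629°, +178.410°.
Eastward gaps between consecutive values (wrapping around): 3.051°, 2.543°, 6.256°, 14.247°, 299.413°, 30.781°, 3.709°.
Largest gap = 299.413° ⇒ minimal covering band is its complement: 360° − 299.413° = 60.587°.
Band runs from +147.629° eastward to -151.784°, crossing the antimeridian.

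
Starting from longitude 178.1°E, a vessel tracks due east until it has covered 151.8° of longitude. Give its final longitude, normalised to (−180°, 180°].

Start at +178.1°; shift +151.8° → +329.9°.
+329.9° lies outside (−180°, 180°]; subtract 360° → -30.1°.

30.1°W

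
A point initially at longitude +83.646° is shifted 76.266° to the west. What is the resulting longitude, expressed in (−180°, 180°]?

Start at +83.646°; shift −76.266° → +7.380°.
+7.380° already lies in (−180°, 180°].

+7.380°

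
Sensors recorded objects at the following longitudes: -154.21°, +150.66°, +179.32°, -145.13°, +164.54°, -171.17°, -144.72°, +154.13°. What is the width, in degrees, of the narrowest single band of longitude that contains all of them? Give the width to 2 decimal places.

64.62°

Sort the longitudes: -171.17°, -154.21°, -145.13°, -144.72°, +150.66°, +154.13°, +164.54°, +179.32°.
Eastward gaps between consecutive values (wrapping around): 16.96°, 9.08°, 0.41°, 295.38°, 3.47°, 10.41°, 14.78°, 9.51°.
Largest gap = 295.38° ⇒ minimal covering band is its complement: 360° − 295.38° = 64.62°.
Band runs from +150.66° eastward to -144.72°, crossing the antimeridian.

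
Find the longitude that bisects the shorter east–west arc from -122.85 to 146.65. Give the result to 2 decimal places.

-168.10°

Signed shortest Δλ from -122.85° to +146.65° is -90.50°.
Midpoint longitude = -122.85° + (-90.50°)/2 = -122.85° − 45.25° = -168.10°.
(The naïve average (-122.85 + +146.65)/2 = 11.9° is on the wrong side of the globe.)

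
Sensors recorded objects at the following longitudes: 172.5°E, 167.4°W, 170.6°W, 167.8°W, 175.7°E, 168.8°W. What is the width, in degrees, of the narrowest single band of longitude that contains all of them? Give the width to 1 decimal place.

20.1°

Sort the longitudes: -170.6°, -168.8°, -167.8°, -167.4°, +172.5°, +175.7°.
Eastward gaps between consecutive values (wrapping around): 1.8°, 1.0°, 0.4°, 339.9°, 3.2°, 13.7°.
Largest gap = 339.9° ⇒ minimal covering band is its complement: 360° − 339.9° = 20.1°.
Band runs from +172.5° eastward to -167.4°, crossing the antimeridian.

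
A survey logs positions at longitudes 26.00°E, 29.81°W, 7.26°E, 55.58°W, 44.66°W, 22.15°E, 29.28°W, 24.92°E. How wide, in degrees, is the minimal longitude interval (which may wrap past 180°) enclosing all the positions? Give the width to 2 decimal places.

Sort the longitudes: -55.58°, -44.66°, -29.81°, -29.28°, +7.26°, +22.15°, +24.92°, +26.00°.
Eastward gaps between consecutive values (wrapping around): 10.92°, 14.85°, 0.53°, 36.54°, 14.89°, 2.77°, 1.08°, 278.42°.
Largest gap = 278.42° ⇒ minimal covering band is its complement: 360° − 278.42° = 81.58°.
Band runs from -55.58° eastward to +26.00°.

81.58°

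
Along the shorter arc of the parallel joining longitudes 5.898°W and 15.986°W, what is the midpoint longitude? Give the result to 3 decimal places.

10.942°W

Signed shortest Δλ from -5.898° to -15.986° is -10.088°.
Midpoint longitude = -5.898° + (-10.088°)/2 = -5.898° − 5.044° = -10.942°.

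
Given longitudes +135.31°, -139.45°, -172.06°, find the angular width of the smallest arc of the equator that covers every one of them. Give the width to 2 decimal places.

Sort the longitudes: -172.06°, -139.45°, +135.31°.
Eastward gaps between consecutive values (wrapping around): 32.61°, 274.76°, 52.63°.
Largest gap = 274.76° ⇒ minimal covering band is its complement: 360° − 274.76° = 85.24°.
Band runs from +135.31° eastward to -139.45°, crossing the antimeridian.

85.24°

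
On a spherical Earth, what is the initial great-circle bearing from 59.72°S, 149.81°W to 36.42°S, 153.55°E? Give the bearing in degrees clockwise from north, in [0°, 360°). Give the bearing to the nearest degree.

Δλ = 153.55 − -149.81 = 303.36°; wrapped into (−180°, 180°]: -56.64°.
θ = atan2( sin Δλ · cos φ₂ , cos φ₁ · sin φ₂ − sin φ₁ · cos φ₂ · cos Δλ )
  = atan2(-0.67210, 0.08277) = -82.980° → normalised to [0°, 360°): 277.020°.

277°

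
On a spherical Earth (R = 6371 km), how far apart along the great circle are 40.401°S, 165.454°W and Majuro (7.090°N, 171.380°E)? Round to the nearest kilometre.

Δλ = 171.380 − -165.454 = 336.834°; wrapped into (−180°, 180°]: -23.166°.
Δφ = 7.090 − -40.401 = 47.491°.
a = sin²(Δφ/2) + cos φ₁ · cos φ₂ · sin²(Δλ/2) = 0.192614.
c = 2·atan2(√a, √(1−a)) = 0.90870 rad → d = 6371·c ≈ 5789.32 km.

5789 km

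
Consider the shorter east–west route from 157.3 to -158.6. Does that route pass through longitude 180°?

Naïve |-158.6 − 157.3| = 315.9° > 180°, so the shorter arc goes the other way round — across 180°.
Signed shortest Δλ = ((-158.6 − 157.3 + 180) mod 360) − 180 = 44.1°.
Going east by 44.1° from +157.3° passes through 180° before reaching -158.6°.

Yes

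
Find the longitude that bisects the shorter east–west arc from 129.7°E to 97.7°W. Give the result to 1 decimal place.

164.0°W

Signed shortest Δλ from +129.7° to -97.7° is +132.6°.
Midpoint longitude = +129.7° + (+132.6°)/2 = +129.7° + 66.3° = +196.0°.
Normalise into (−180°, 180°]: -164.0°.
(The naïve average (+129.7 + -97.7)/2 = 16.0° is on the wrong side of the globe.)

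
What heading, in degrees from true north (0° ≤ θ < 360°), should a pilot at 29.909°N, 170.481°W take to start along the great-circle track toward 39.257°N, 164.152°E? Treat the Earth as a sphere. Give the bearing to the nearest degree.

Δλ = 164.152 − -170.481 = 334.633°; wrapped into (−180°, 180°]: -25.367°.
θ = atan2( sin Δλ · cos φ₂ , cos φ₁ · sin φ₂ − sin φ₁ · cos φ₂ · cos Δλ )
  = atan2(-0.33173, 0.19966) = -58.958° → normalised to [0°, 360°): 301.042°.

301°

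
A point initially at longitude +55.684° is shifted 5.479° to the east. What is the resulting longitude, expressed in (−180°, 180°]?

+61.163°

Start at +55.684°; shift +5.479° → +61.163°.
+61.163° already lies in (−180°, 180°].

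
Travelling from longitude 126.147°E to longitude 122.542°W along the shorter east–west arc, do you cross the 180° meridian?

Yes

Naïve |-122.542 − 126.147| = 248.689° > 180°, so the shorter arc goes the other way round — across 180°.
Signed shortest Δλ = ((-122.542 − 126.147 + 180) mod 360) − 180 = 111.311°.
Going east by 111.311° from +126.147° passes through 180° before reaching -122.542°.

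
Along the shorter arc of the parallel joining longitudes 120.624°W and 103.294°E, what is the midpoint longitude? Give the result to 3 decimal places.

171.335°E

Signed shortest Δλ from -120.624° to +103.294° is -136.082°.
Midpoint longitude = -120.624° + (-136.082°)/2 = -120.624° − 68.041° = -188.665°.
Normalise into (−180°, 180°]: +171.335°.
(The naïve average (-120.624 + +103.294)/2 = -8.665° is on the wrong side of the globe.)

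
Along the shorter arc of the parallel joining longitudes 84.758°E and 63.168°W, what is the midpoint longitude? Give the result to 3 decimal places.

Signed shortest Δλ from +84.758° to -63.168° is -147.926°.
Midpoint longitude = +84.758° + (-147.926°)/2 = +84.758° − 73.963° = +10.795°.

10.795°E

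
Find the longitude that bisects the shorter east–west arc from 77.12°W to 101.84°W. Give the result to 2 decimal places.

Signed shortest Δλ from -77.12° to -101.84° is -24.72°.
Midpoint longitude = -77.12° + (-24.72°)/2 = -77.12° − 12.36° = -89.48°.

89.48°W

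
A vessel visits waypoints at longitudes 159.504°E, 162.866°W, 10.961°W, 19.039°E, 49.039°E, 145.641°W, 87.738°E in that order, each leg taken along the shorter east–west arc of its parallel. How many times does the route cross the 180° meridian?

3

Leg 1: +159.504° → -162.866°, shortest Δλ = 37.63° (east) — crosses 180°.
Leg 2: -162.866° → -10.961°, shortest Δλ = 151.905° (east) — does not cross 180°.
Leg 3: -10.961° → +19.039°, shortest Δλ = 30.0° (east) — does not cross 180°.
Leg 4: +19.039° → +49.039°, shortest Δλ = 30.0° (east) — does not cross 180°.
Leg 5: +49.039° → -145.641°, shortest Δλ = 165.32° (east) — crosses 180°.
Leg 6: -145.641° → +87.738°, shortest Δλ = -126.621° (west) — crosses 180°.
Total crossings: 3.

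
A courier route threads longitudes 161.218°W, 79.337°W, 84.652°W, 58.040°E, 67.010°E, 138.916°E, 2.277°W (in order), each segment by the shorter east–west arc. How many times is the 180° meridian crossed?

Leg 1: -161.218° → -79.337°, shortest Δλ = 81.881° (east) — does not cross 180°.
Leg 2: -79.337° → -84.652°, shortest Δλ = -5.315° (west) — does not cross 180°.
Leg 3: -84.652° → +58.040°, shortest Δλ = 142.692° (east) — does not cross 180°.
Leg 4: +58.040° → +67.010°, shortest Δλ = 8.97° (east) — does not cross 180°.
Leg 5: +67.010° → +138.916°, shortest Δλ = 71.906° (east) — does not cross 180°.
Leg 6: +138.916° → -2.277°, shortest Δλ = -141.193° (west) — does not cross 180°.
Total crossings: 0.

0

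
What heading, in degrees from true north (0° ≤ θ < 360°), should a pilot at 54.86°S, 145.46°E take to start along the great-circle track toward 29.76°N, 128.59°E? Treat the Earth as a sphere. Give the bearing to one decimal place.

Δλ = 128.59 − 145.46 = -16.87°.
θ = atan2( sin Δλ · cos φ₂ , cos φ₁ · sin φ₂ − sin φ₁ · cos φ₂ · cos Δλ )
  = atan2(-0.25193, 0.96504) = -14.631° → normalised to [0°, 360°): 345.369°.

345.4°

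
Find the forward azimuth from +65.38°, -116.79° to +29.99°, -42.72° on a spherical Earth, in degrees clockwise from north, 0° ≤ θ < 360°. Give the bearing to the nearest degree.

Δλ = -42.72 − -116.79 = 74.07°.
θ = atan2( sin Δλ · cos φ₂ , cos φ₁ · sin φ₂ − sin φ₁ · cos φ₂ · cos Δλ )
  = atan2(0.83285, -0.00787) = 90.541° → normalised to [0°, 360°): 90.541°.

91°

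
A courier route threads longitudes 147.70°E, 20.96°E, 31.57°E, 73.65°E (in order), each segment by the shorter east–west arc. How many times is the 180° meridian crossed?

0

Leg 1: +147.70° → +20.96°, shortest Δλ = -126.74° (west) — does not cross 180°.
Leg 2: +20.96° → +31.57°, shortest Δλ = 10.61° (east) — does not cross 180°.
Leg 3: +31.57° → +73.65°, shortest Δλ = 42.08° (east) — does not cross 180°.
Total crossings: 0.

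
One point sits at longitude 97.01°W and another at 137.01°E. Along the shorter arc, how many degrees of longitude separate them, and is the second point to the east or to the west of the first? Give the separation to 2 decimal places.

Raw difference: 137.01 − -97.01 = 234.02°.
Normalise into (−180°, 180°]: 234.02° − 360° = -125.98°.
Negative ⇒ the second point lies to the west; separation 125.98°.

125.98° west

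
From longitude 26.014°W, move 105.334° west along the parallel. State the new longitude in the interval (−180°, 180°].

Start at -26.014°; shift −105.334° → -131.348°.
-131.348° already lies in (−180°, 180°].

131.348°W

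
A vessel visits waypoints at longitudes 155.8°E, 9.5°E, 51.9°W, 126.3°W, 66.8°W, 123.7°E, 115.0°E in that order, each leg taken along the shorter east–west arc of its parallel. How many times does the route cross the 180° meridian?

1

Leg 1: +155.8° → +9.5°, shortest Δλ = -146.3° (west) — does not cross 180°.
Leg 2: +9.5° → -51.9°, shortest Δλ = -61.4° (west) — does not cross 180°.
Leg 3: -51.9° → -126.3°, shortest Δλ = -74.4° (west) — does not cross 180°.
Leg 4: -126.3° → -66.8°, shortest Δλ = 59.5° (east) — does not cross 180°.
Leg 5: -66.8° → +123.7°, shortest Δλ = -169.5° (west) — crosses 180°.
Leg 6: +123.7° → +115.0°, shortest Δλ = -8.7° (west) — does not cross 180°.
Total crossings: 1.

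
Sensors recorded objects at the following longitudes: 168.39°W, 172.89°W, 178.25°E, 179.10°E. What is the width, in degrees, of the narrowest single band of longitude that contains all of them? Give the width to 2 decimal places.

Sort the longitudes: -172.89°, -168.39°, +178.25°, +179.10°.
Eastward gaps between consecutive values (wrapping around): 4.50°, 346.64°, 0.85°, 8.01°.
Largest gap = 346.64° ⇒ minimal covering band is its complement: 360° − 346.64° = 13.36°.
Band runs from +178.25° eastward to -168.39°, crossing the antimeridian.

13.36°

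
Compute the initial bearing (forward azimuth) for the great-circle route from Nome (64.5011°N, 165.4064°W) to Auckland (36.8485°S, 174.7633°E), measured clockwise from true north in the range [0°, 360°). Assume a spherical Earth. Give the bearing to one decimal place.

196.1°

Δλ = 174.7633 − -165.4064 = 340.1697°; wrapped into (−180°, 180°]: -19.8303°.
θ = atan2( sin Δλ · cos φ₂ , cos φ₁ · sin φ₂ − sin φ₁ · cos φ₂ · cos Δλ )
  = atan2(-0.27146, -0.93761) = -163.853° → normalised to [0°, 360°): 196.147°.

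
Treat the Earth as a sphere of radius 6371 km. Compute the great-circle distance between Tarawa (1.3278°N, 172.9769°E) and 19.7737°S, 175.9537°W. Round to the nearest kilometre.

2639 km

Δλ = -175.9537 − 172.9769 = -348.9306°; wrapped into (−180°, 180°]: 11.0694°.
Δφ = -19.7737 − 1.3278 = -21.1015°.
a = sin²(Δφ/2) + cos φ₁ · cos φ₂ · sin²(Δλ/2) = 0.042279.
c = 2·atan2(√a, √(1−a)) = 0.41419 rad → d = 6371·c ≈ 2638.83 km.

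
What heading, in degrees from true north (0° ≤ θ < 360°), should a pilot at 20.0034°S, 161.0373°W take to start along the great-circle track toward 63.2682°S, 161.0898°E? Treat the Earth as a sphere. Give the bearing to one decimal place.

Δλ = 161.0898 − -161.0373 = 322.1271°; wrapped into (−180°, 180°]: -37.8729°.
θ = atan2( sin Δλ · cos φ₂ , cos φ₁ · sin φ₂ − sin φ₁ · cos φ₂ · cos Δλ )
  = atan2(-0.27615, -0.71778) = -158.957° → normalised to [0°, 360°): 201.043°.

201.0°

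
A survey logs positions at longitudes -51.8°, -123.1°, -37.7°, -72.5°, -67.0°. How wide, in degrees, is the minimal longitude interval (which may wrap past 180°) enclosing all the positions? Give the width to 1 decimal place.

Sort the longitudes: -123.1°, -72.5°, -67.0°, -51.8°, -37.7°.
Eastward gaps between consecutive values (wrapping around): 50.6°, 5.5°, 15.2°, 14.1°, 274.6°.
Largest gap = 274.6° ⇒ minimal covering band is its complement: 360° − 274.6° = 85.4°.
Band runs from -123.1° eastward to -37.7°.

85.4°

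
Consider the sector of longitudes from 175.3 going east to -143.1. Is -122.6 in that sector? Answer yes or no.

No

Band width going east from +175.3° to -143.1°: ((-143.1 − 175.3) mod 360) = 41.6°.
Offset of -122.6° east of the west edge: ((-122.6 − 175.3) mod 360) = 62.1°.
62.1° > 41.6° ⇒ outside.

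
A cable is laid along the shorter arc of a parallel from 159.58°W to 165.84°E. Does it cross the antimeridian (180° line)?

Yes

Naïve |165.84 − -159.58| = 325.42° > 180°, so the shorter arc goes the other way round — across 180°.
Signed shortest Δλ = ((165.84 − -159.58 + 180) mod 360) − 180 = -34.58°.
Going west by 34.58° from -159.58° passes through 180° before reaching +165.84°.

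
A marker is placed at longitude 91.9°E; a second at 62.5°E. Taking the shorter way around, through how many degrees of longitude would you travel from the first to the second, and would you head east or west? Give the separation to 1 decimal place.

29.4° west

Raw difference: 62.5 − 91.9 = -29.4°.
Normalise into (−180°, 180°]: -29.4° stays -29.4°.
Negative ⇒ the second point lies to the west; separation 29.4°.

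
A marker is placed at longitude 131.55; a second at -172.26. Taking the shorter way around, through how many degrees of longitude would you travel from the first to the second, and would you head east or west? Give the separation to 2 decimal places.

Raw difference: -172.26 − 131.55 = -303.81°.
Normalise into (−180°, 180°]: -303.81° + 360° = 56.19°.
Positive ⇒ the second point lies to the east; separation 56.19°.

56.19° east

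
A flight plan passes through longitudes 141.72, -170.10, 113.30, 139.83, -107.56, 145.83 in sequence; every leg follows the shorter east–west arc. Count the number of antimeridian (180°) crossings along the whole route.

Leg 1: +141.72° → -170.10°, shortest Δλ = 48.18° (east) — crosses 180°.
Leg 2: -170.10° → +113.30°, shortest Δλ = -76.6° (west) — crosses 180°.
Leg 3: +113.30° → +139.83°, shortest Δλ = 26.53° (east) — does not cross 180°.
Leg 4: +139.83° → -107.56°, shortest Δλ = 112.61° (east) — crosses 180°.
Leg 5: -107.56° → +145.83°, shortest Δλ = -106.61° (west) — crosses 180°.
Total crossings: 4.

4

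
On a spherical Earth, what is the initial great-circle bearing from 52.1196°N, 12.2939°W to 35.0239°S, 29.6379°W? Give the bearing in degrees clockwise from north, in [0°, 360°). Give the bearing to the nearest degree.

194°

Δλ = -29.6379 − -12.2939 = -17.3440°.
θ = atan2( sin Δλ · cos φ₂ , cos φ₁ · sin φ₂ − sin φ₁ · cos φ₂ · cos Δλ )
  = atan2(-0.24412, -0.96937) = -165.865° → normalised to [0°, 360°): 194.135°.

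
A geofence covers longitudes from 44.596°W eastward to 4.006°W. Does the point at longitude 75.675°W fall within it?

Band width going east from -44.596° to -4.006°: ((-4.006 − -44.596) mod 360) = 40.590°.
Offset of -75.675° east of the west edge: ((-75.675 − -44.596) mod 360) = 328.921°.
328.921° > 40.590° ⇒ outside.

No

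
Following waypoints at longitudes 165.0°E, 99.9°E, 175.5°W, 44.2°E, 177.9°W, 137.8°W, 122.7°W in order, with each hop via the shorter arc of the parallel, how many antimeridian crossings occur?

Leg 1: +165.0° → +99.9°, shortest Δλ = -65.1° (west) — does not cross 180°.
Leg 2: +99.9° → -175.5°, shortest Δλ = 84.6° (east) — crosses 180°.
Leg 3: -175.5° → +44.2°, shortest Δλ = -140.3° (west) — crosses 180°.
Leg 4: +44.2° → -177.9°, shortest Δλ = 137.9° (east) — crosses 180°.
Leg 5: -177.9° → -137.8°, shortest Δλ = 40.1° (east) — does not cross 180°.
Leg 6: -137.8° → -122.7°, shortest Δλ = 15.1° (east) — does not cross 180°.
Total crossings: 3.

3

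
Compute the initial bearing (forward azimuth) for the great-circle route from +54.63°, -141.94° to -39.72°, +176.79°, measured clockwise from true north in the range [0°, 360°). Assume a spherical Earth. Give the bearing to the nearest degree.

Δλ = 176.79 − -141.94 = 318.73°; wrapped into (−180°, 180°]: -41.27°.
θ = atan2( sin Δλ · cos φ₂ , cos φ₁ · sin φ₂ − sin φ₁ · cos φ₂ · cos Δλ )
  = atan2(-0.50736, -0.84133) = -148.908° → normalised to [0°, 360°): 211.092°.

211°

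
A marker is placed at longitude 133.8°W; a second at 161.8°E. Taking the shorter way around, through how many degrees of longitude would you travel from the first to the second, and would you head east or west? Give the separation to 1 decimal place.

Raw difference: 161.8 − -133.8 = 295.6°.
Normalise into (−180°, 180°]: 295.6° − 360° = -64.4°.
Negative ⇒ the second point lies to the west; separation 64.4°.

64.4° west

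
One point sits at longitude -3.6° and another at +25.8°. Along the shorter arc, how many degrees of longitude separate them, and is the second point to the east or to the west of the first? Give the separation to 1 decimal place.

Raw difference: 25.8 − -3.6 = 29.4°.
Normalise into (−180°, 180°]: 29.4° stays 29.4°.
Positive ⇒ the second point lies to the east; separation 29.4°.

29.4° east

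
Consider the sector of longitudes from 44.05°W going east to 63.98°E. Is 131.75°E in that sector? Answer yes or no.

No

Band width going east from -44.05° to +63.98°: ((63.98 − -44.05) mod 360) = 108.03°.
Offset of +131.75° east of the west edge: ((131.75 − -44.05) mod 360) = 175.80°.
175.80° > 108.03° ⇒ outside.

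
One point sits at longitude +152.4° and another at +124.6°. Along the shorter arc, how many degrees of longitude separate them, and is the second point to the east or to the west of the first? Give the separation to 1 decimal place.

Raw difference: 124.6 − 152.4 = -27.8°.
Normalise into (−180°, 180°]: -27.8° stays -27.8°.
Negative ⇒ the second point lies to the west; separation 27.8°.

27.8° west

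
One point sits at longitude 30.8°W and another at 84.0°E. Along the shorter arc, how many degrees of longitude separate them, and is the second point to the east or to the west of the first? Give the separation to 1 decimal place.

Raw difference: 84.0 − -30.8 = 114.8°.
Normalise into (−180°, 180°]: 114.8° stays 114.8°.
Positive ⇒ the second point lies to the east; separation 114.8°.

114.8° east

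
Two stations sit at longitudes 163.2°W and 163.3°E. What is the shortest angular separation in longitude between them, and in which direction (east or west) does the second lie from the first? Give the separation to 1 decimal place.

33.5° west

Raw difference: 163.3 − -163.2 = 326.5°.
Normalise into (−180°, 180°]: 326.5° − 360° = -33.5°.
Negative ⇒ the second point lies to the west; separation 33.5°.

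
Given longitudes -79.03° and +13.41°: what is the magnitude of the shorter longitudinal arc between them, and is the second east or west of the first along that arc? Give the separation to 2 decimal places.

Raw difference: 13.41 − -79.03 = 92.44°.
Normalise into (−180°, 180°]: 92.44° stays 92.44°.
Positive ⇒ the second point lies to the east; separation 92.44°.

92.44° east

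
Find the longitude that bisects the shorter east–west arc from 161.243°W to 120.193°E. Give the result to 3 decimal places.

Signed shortest Δλ from -161.243° to +120.193° is -78.564°.
Midpoint longitude = -161.243° + (-78.564°)/2 = -161.243° − 39.282° = -200.525°.
Normalise into (−180°, 180°]: +159.475°.
(The naïve average (-161.243 + +120.193)/2 = -20.525° is on the wrong side of the globe.)

159.475°E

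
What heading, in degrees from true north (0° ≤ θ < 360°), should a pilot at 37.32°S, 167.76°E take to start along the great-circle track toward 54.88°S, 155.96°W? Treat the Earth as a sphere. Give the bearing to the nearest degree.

137°

Δλ = -155.96 − 167.76 = -323.72°; wrapped into (−180°, 180°]: 36.28°.
θ = atan2( sin Δλ · cos φ₂ , cos φ₁ · sin φ₂ − sin φ₁ · cos φ₂ · cos Δλ )
  = atan2(0.34042, -0.36932) = 137.332° → normalised to [0°, 360°): 137.332°.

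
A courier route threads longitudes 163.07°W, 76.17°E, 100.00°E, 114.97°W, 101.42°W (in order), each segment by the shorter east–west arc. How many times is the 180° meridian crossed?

2

Leg 1: -163.07° → +76.17°, shortest Δλ = -120.76° (west) — crosses 180°.
Leg 2: +76.17° → +100.00°, shortest Δλ = 23.83° (east) — does not cross 180°.
Leg 3: +100.00° → -114.97°, shortest Δλ = 145.03° (east) — crosses 180°.
Leg 4: -114.97° → -101.42°, shortest Δλ = 13.55° (east) — does not cross 180°.
Total crossings: 2.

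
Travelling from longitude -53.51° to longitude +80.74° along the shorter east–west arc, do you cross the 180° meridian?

No

Signed shortest Δλ = ((80.74 − -53.51 + 180) mod 360) − 180 = 134.25°.
Going east by 134.25° from -53.51° reaches +80.74° without touching 180°.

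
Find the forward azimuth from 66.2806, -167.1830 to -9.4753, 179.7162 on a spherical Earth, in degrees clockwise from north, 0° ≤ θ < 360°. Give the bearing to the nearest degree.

193°

Δλ = 179.7162 − -167.1830 = 346.8992°; wrapped into (−180°, 180°]: -13.1008°.
θ = atan2( sin Δλ · cos φ₂ , cos φ₁ · sin φ₂ − sin φ₁ · cos φ₂ · cos Δλ )
  = atan2(-0.22357, -0.94575) = -166.700° → normalised to [0°, 360°): 193.300°.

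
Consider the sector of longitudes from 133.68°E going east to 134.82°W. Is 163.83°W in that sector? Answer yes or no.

Band width going east from +133.68° to -134.82°: ((-134.82 − 133.68) mod 360) = 91.50°.
Offset of -163.83° east of the west edge: ((-163.83 − 133.68) mod 360) = 62.49°.
62.49° ≤ 91.50° ⇒ inside.

Yes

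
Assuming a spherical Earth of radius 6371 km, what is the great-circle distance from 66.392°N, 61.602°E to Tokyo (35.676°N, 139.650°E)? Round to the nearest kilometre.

Δλ = 139.650 − 61.602 = 78.048°.
Δφ = 35.676 − 66.392 = -30.716°.
a = sin²(Δφ/2) + cos φ₁ · cos φ₂ · sin²(Δλ/2) = 0.199119.
c = 2·atan2(√a, √(1−a)) = 0.92509 rad → d = 6371·c ≈ 5893.75 km.

5894 km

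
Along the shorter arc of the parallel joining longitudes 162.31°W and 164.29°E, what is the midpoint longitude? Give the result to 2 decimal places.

Signed shortest Δλ from -162.31° to +164.29° is -33.40°.
Midpoint longitude = -162.31° + (-33.40°)/2 = -162.31° − 16.70° = -179.01°.
(The naïve average (-162.31 + +164.29)/2 = 0.99° is on the wrong side of the globe.)

179.01°W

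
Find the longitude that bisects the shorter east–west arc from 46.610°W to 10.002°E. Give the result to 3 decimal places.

Signed shortest Δλ from -46.610° to +10.002° is +56.612°.
Midpoint longitude = -46.610° + (+56.612°)/2 = -46.610° + 28.306° = -18.304°.

18.304°W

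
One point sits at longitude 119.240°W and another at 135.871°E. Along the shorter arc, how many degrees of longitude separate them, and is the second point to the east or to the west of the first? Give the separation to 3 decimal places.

Raw difference: 135.871 − -119.240 = 255.111°.
Normalise into (−180°, 180°]: 255.111° − 360° = -104.889°.
Negative ⇒ the second point lies to the west; separation 104.889°.

104.889° west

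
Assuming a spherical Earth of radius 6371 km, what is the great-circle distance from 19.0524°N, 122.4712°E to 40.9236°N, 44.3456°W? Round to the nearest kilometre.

Δλ = -44.3456 − 122.4712 = -166.8168°.
Δφ = 40.9236 − 19.0524 = 21.8712°.
a = sin²(Δφ/2) + cos φ₁ · cos φ₂ · sin²(Δλ/2) = 0.740770.
c = 2·atan2(√a, √(1−a)) = 2.07321 rad → d = 6371·c ≈ 13208.41 km.

13208 km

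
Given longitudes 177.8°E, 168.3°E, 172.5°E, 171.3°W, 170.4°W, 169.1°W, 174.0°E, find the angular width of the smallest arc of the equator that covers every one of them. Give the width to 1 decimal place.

Sort the longitudes: -171.3°, -170.4°, -169.1°, +168.3°, +172.5°, +174.0°, +177.8°.
Eastward gaps between consecutive values (wrapping around): 0.9°, 1.3°, 337.4°, 4.2°, 1.5°, 3.8°, 10.9°.
Largest gap = 337.4° ⇒ minimal covering band is its complement: 360° − 337.4° = 22.6°.
Band runs from +168.3° eastward to -169.1°, crossing the antimeridian.

22.6°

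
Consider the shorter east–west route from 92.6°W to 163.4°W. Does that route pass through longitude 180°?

No

Signed shortest Δλ = ((-163.4 − -92.6 + 180) mod 360) − 180 = -70.8°.
Going west by 70.8° from -92.6° reaches -163.4° without touching 180°.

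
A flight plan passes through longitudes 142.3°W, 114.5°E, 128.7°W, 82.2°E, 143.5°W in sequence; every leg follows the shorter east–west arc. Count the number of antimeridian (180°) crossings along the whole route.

4

Leg 1: -142.3° → +114.5°, shortest Δλ = -103.2° (west) — crosses 180°.
Leg 2: +114.5° → -128.7°, shortest Δλ = 116.8° (east) — crosses 180°.
Leg 3: -128.7° → +82.2°, shortest Δλ = -149.1° (west) — crosses 180°.
Leg 4: +82.2° → -143.5°, shortest Δλ = 134.3° (east) — crosses 180°.
Total crossings: 4.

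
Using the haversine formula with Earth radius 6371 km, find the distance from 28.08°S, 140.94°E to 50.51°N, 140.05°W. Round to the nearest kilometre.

Δλ = -140.05 − 140.94 = -280.99°; wrapped into (−180°, 180°]: 79.01°.
Δφ = 50.51 − -28.08 = 78.59°.
a = sin²(Δφ/2) + cos φ₁ · cos φ₂ · sin²(Δλ/2) = 0.628147.
c = 2·atan2(√a, √(1−a)) = 1.82998 rad → d = 6371·c ≈ 11658.82 km.

11659 km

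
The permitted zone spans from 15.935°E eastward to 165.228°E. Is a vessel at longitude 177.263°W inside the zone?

No

Band width going east from +15.935° to +165.228°: ((165.228 − 15.935) mod 360) = 149.293°.
Offset of -177.263° east of the west edge: ((-177.263 − 15.935) mod 360) = 166.802°.
166.802° > 149.293° ⇒ outside.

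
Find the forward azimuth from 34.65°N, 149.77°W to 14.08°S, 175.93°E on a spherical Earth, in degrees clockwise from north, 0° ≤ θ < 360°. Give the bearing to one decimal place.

219.8°

Δλ = 175.93 − -149.77 = 325.70°; wrapped into (−180°, 180°]: -34.30°.
θ = atan2( sin Δλ · cos φ₂ , cos φ₁ · sin φ₂ − sin φ₁ · cos φ₂ · cos Δλ )
  = atan2(-0.54660, -0.65571) = -140.185° → normalised to [0°, 360°): 219.815°.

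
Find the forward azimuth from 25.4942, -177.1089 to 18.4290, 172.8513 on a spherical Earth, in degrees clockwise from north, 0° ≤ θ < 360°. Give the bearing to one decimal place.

234.8°

Δλ = 172.8513 − -177.1089 = 349.9602°; wrapped into (−180°, 180°]: -10.0398°.
θ = atan2( sin Δλ · cos φ₂ , cos φ₁ · sin φ₂ − sin φ₁ · cos φ₂ · cos Δλ )
  = atan2(-0.16539, -0.11675) = -125.217° → normalised to [0°, 360°): 234.783°.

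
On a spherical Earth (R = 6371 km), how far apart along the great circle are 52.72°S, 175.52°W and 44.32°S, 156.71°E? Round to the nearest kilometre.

2230 km

Δλ = 156.71 − -175.52 = 332.23°; wrapped into (−180°, 180°]: -27.77°.
Δφ = -44.32 − -52.72 = 8.40°.
a = sin²(Δφ/2) + cos φ₁ · cos φ₂ · sin²(Δλ/2) = 0.030320.
c = 2·atan2(√a, √(1−a)) = 0.35004 rad → d = 6371·c ≈ 2230.07 km.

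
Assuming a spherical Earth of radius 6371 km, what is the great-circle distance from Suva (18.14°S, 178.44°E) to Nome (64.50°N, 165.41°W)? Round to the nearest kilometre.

Δλ = -165.41 − 178.44 = -343.85°; wrapped into (−180°, 180°]: 16.15°.
Δφ = 64.50 − -18.14 = 82.64°.
a = sin²(Δφ/2) + cos φ₁ · cos φ₂ · sin²(Δλ/2) = 0.444021.
c = 2·atan2(√a, √(1−a)) = 1.45860 rad → d = 6371·c ≈ 9292.76 km.

9293 km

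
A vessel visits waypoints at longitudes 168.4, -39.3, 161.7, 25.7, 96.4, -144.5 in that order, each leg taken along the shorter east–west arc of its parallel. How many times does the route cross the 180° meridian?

Leg 1: +168.4° → -39.3°, shortest Δλ = 152.3° (east) — crosses 180°.
Leg 2: -39.3° → +161.7°, shortest Δλ = -159.0° (west) — crosses 180°.
Leg 3: +161.7° → +25.7°, shortest Δλ = -136.0° (west) — does not cross 180°.
Leg 4: +25.7° → +96.4°, shortest Δλ = 70.7° (east) — does not cross 180°.
Leg 5: +96.4° → -144.5°, shortest Δλ = 119.1° (east) — crosses 180°.
Total crossings: 3.

3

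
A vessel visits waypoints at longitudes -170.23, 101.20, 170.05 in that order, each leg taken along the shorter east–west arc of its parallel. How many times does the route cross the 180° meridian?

Leg 1: -170.23° → +101.20°, shortest Δλ = -88.57° (west) — crosses 180°.
Leg 2: +101.20° → +170.05°, shortest Δλ = 68.85° (east) — does not cross 180°.
Total crossings: 1.

1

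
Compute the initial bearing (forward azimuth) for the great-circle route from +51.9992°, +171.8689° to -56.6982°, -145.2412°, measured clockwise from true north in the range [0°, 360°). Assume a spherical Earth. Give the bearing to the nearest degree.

156°

Δλ = -145.2412 − 171.8689 = -317.1101°; wrapped into (−180°, 180°]: 42.8899°.
θ = atan2( sin Δλ · cos φ₂ , cos φ₁ · sin φ₂ − sin φ₁ · cos φ₂ · cos Δλ )
  = atan2(0.37368, -0.83156) = 155.802° → normalised to [0°, 360°): 155.802°.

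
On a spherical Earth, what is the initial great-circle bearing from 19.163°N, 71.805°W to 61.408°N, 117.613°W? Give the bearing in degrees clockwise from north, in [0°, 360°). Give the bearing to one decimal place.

Δλ = -117.613 − -71.805 = -45.808°.
θ = atan2( sin Δλ · cos φ₂ , cos φ₁ · sin φ₂ − sin φ₁ · cos φ₂ · cos Δλ )
  = atan2(-0.34314, 0.71989) = -25.485° → normalised to [0°, 360°): 334.515°.

334.5°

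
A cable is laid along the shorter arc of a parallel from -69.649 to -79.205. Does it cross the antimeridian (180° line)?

Signed shortest Δλ = ((-79.205 − -69.649 + 180) mod 360) − 180 = -9.556°.
Going west by 9.556° from -69.649° reaches -79.205° without touching 180°.

No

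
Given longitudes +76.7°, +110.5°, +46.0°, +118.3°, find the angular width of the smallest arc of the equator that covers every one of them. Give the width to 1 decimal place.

Sort the longitudes: +46.0°, +76.7°, +110.5°, +118.3°.
Eastward gaps between consecutive values (wrapping around): 30.7°, 33.8°, 7.8°, 287.7°.
Largest gap = 287.7° ⇒ minimal covering band is its complement: 360° − 287.7° = 72.3°.
Band runs from +46.0° eastward to +118.3°.

72.3°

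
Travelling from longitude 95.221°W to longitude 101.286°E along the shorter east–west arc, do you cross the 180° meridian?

Yes

Naïve |101.286 − -95.221| = 196.507° > 180°, so the shorter arc goes the other way round — across 180°.
Signed shortest Δλ = ((101.286 − -95.221 + 180) mod 360) − 180 = -163.493°.
Going west by 163.493° from -95.221° passes through 180° before reaching +101.286°.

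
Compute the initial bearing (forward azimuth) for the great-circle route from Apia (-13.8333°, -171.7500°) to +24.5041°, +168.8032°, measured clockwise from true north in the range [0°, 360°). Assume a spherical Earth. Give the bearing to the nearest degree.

Δλ = 168.8032 − -171.7500 = 340.5532°; wrapped into (−180°, 180°]: -19.4468°.
θ = atan2( sin Δλ · cos φ₂ , cos φ₁ · sin φ₂ − sin φ₁ · cos φ₂ · cos Δλ )
  = atan2(-0.30294, 0.60788) = -26.490° → normalised to [0°, 360°): 333.510°.

334°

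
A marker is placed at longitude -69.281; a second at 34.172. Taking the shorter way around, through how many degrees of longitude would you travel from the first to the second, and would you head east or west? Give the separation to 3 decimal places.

103.453° east

Raw difference: 34.172 − -69.281 = 103.453°.
Normalise into (−180°, 180°]: 103.453° stays 103.453°.
Positive ⇒ the second point lies to the east; separation 103.453°.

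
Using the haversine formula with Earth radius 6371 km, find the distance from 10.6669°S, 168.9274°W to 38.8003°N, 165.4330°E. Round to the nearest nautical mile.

3298 nmi

Δλ = 165.4330 − -168.9274 = 334.3604°; wrapped into (−180°, 180°]: -25.6396°.
Δφ = 38.8003 − -10.6669 = 49.4672°.
a = sin²(Δφ/2) + cos φ₁ · cos φ₂ · sin²(Δλ/2) = 0.212764.
c = 2·atan2(√a, √(1−a)) = 0.95884 rad → d = 6371·c ≈ 6108.76 km ≈ 3298.47 nmi.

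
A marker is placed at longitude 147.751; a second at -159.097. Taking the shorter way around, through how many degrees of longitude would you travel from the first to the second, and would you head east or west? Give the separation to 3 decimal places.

53.152° east

Raw difference: -159.097 − 147.751 = -306.848°.
Normalise into (−180°, 180°]: -306.848° + 360° = 53.152°.
Positive ⇒ the second point lies to the east; separation 53.152°.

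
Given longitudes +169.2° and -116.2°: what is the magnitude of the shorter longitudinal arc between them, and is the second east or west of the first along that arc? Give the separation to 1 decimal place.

Raw difference: -116.2 − 169.2 = -285.4°.
Normalise into (−180°, 180°]: -285.4° + 360° = 74.6°.
Positive ⇒ the second point lies to the east; separation 74.6°.

74.6° east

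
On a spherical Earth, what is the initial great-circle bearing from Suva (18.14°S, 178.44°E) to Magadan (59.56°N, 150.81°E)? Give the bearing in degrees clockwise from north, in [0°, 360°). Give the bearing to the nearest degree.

346°

Δλ = 150.81 − 178.44 = -27.63°.
θ = atan2( sin Δλ · cos φ₂ , cos φ₁ · sin φ₂ − sin φ₁ · cos φ₂ · cos Δλ )
  = atan2(-0.23496, 0.95906) = -13.766° → normalised to [0°, 360°): 346.234°.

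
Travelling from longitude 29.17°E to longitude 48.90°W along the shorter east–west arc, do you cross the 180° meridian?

Signed shortest Δλ = ((-48.90 − 29.17 + 180) mod 360) − 180 = -78.07°.
Going west by 78.07° from +29.17° reaches -48.90° without touching 180°.

No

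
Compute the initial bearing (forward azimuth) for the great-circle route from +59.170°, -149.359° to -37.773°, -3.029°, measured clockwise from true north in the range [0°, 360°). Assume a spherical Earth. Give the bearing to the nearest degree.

Δλ = -3.029 − -149.359 = 146.330°.
θ = atan2( sin Δλ · cos φ₂ , cos φ₁ · sin φ₂ − sin φ₁ · cos φ₂ · cos Δλ )
  = atan2(0.43823, 0.25096) = 60.201° → normalised to [0°, 360°): 60.201°.

60°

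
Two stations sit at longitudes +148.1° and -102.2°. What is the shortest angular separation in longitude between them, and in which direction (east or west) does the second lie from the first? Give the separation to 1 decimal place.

Raw difference: -102.2 − 148.1 = -250.3°.
Normalise into (−180°, 180°]: -250.3° + 360° = 109.7°.
Positive ⇒ the second point lies to the east; separation 109.7°.

109.7° east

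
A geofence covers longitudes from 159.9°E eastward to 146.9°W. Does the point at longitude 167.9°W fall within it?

Band width going east from +159.9° to -146.9°: ((-146.9 − 159.9) mod 360) = 53.2°.
Offset of -167.9° east of the west edge: ((-167.9 − 159.9) mod 360) = 32.2°.
32.2° ≤ 53.2° ⇒ inside.

Yes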